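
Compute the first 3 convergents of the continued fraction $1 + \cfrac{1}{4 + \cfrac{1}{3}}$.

Using the convergent recurrence p_i = a_i*p_{i-1} + p_{i-2}, q_i = a_i*q_{i-1} + q_{i-2} with p_{-2}=0, p_{-1}=1, q_{-2}=1, q_{-1}=0:
  i=0: a_0=1, p_0 = 1*1 + 0 = 1, q_0 = 1*0 + 1 = 1.
  i=1: a_1=4, p_1 = 4*1 + 1 = 5, q_1 = 4*1 + 0 = 4.
  i=2: a_2=3, p_2 = 3*5 + 1 = 16, q_2 = 3*4 + 1 = 13.

1/1, 5/4, 16/13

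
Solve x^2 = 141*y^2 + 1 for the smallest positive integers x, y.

(x, y) = (95, 8)

First expand sqrt(141) as a continued fraction. With x_i = (sqrt(141) + m_i)/d_i and (m_0, d_0) = (0, 1): a_0 = floor(sqrt(141)) = 11, since 11^2 = 121 <= 141 < 144 = 12^2.
Iterate m_{i+1} = d_i*a_i - m_i, d_{i+1} = (141 - m_{i+1}^2)/d_i, a_{i+1} = floor((a_0 + m_{i+1})/d_{i+1}):
  m_1 = 1*11 - 0 = 11, d_1 = (141 - 11^2)/1 = 20/1 = 20, a_1 = floor((11 + 11)/20) = 1.
  m_2 = 20*1 - 11 = 9, d_2 = (141 - 9^2)/20 = 60/20 = 3, a_2 = floor((11 + 9)/3) = 6.
  m_3 = 3*6 - 9 = 9, d_3 = (141 - 9^2)/3 = 60/3 = 20, a_3 = floor((11 + 9)/20) = 1.
  m_4 = 20*1 - 9 = 11, d_4 = (141 - 11^2)/20 = 20/20 = 1, a_4 = floor((11 + 11)/1) = 22.
  m_5 = 1*22 - 11 = 11, d_5 = (141 - 11^2)/1 = 20/1 = 20: (m_5, d_5) = (m_1, d_1) = (11, 20), so from here the quotients repeat a_1, ..., a_4; the period length is 4.
So sqrt(141) = [11; (1, 6, 1, 22)] with period length k = 4.
k is even, so the fundamental solution of x^2 - 141y^2 = 1 is (p_{k-1}, q_{k-1}) = (p_3, q_3); compute convergents through index 3.
Convergents (p_i = a_i*p_{i-1} + p_{i-2}, q_i = a_i*q_{i-1} + q_{i-2} with p_{-2}=0, p_{-1}=1, q_{-2}=1, q_{-1}=0):
  i=0: a_0=11, p_0 = 11*1 + 0 = 11, q_0 = 11*0 + 1 = 1.
  i=1: a_1=1, p_1 = 1*11 + 1 = 12, q_1 = 1*1 + 0 = 1.
  i=2: a_2=6, p_2 = 6*12 + 11 = 83, q_2 = 6*1 + 1 = 7.
  i=3: a_3=1, p_3 = 1*83 + 12 = 95, q_3 = 1*7 + 1 = 8.
Check: 95^2 - 141*8^2 = 9025 - 9024 = 1, so (x, y) = (95, 8) solves the equation, and by the theorem it is the least positive solution.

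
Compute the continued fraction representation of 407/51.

[7; 1, 50]

Run the Euclidean algorithm on 407 and 51; the successive quotients are the partial quotients a_0, a_1, ... (each step inverts the fractional part left over by the previous one):
  407 = 7*51 + 50, so a_0 = 7.
  51 = 1*50 + 1, so a_1 = 1.
  50 = 50*1 + 0, so a_2 = 50.
The remainder reaches 0 after 3 divisions, so the expansion has 3 partial quotients, read off in order.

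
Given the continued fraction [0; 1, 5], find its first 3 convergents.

Using the convergent recurrence p_i = a_i*p_{i-1} + p_{i-2}, q_i = a_i*q_{i-1} + q_{i-2} with p_{-2}=0, p_{-1}=1, q_{-2}=1, q_{-1}=0:
  i=0: a_0=0, p_0 = 0*1 + 0 = 0, q_0 = 0*0 + 1 = 1.
  i=1: a_1=1, p_1 = 1*0 + 1 = 1, q_1 = 1*1 + 0 = 1.
  i=2: a_2=5, p_2 = 5*1 + 0 = 5, q_2 = 5*1 + 1 = 6.

0/1, 1/1, 5/6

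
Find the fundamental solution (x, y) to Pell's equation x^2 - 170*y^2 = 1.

(x, y) = (339, 26)

First expand sqrt(170) as a continued fraction. With x_i = (sqrt(170) + m_i)/d_i and (m_0, d_0) = (0, 1): a_0 = floor(sqrt(170)) = 13, since 13^2 = 169 <= 170 < 196 = 14^2.
Iterate m_{i+1} = d_i*a_i - m_i, d_{i+1} = (170 - m_{i+1}^2)/d_i, a_{i+1} = floor((a_0 + m_{i+1})/d_{i+1}):
  m_1 = 1*13 - 0 = 13, d_1 = (170 - 13^2)/1 = 1/1 = 1, a_1 = floor((13 + 13)/1) = 26.
  m_2 = 1*26 - 13 = 13, d_2 = (170 - 13^2)/1 = 1/1 = 1: (m_2, d_2) = (m_1, d_1) = (13, 1), so from here the quotient a_1 repeats; the period length is 1.
So sqrt(170) = [13; (26)] with period length k = 1.
k is odd, so (p_{k-1}, q_{k-1}) only solves x^2 - 170y^2 = -1 and the fundamental solution of x^2 - 170y^2 = 1 is (p_{2k-1}, q_{2k-1}) = (p_1, q_1); compute convergents through index 1, running through the period twice.
Convergents (p_i = a_i*p_{i-1} + p_{i-2}, q_i = a_i*q_{i-1} + q_{i-2} with p_{-2}=0, p_{-1}=1, q_{-2}=1, q_{-1}=0):
  i=0: a_0=13, p_0 = 13*1 + 0 = 13, q_0 = 13*0 + 1 = 1.
  i=1: a_1=26, p_1 = 26*13 + 1 = 339, q_1 = 26*1 + 0 = 26.
Indeed p_0^2 - 170*q_0^2 = 169 - 170 = -1, not +1.
Check: 339^2 - 170*26^2 = 114921 - 114920 = 1, so (x, y) = (339, 26) solves the equation, and by the theorem it is the least positive solution.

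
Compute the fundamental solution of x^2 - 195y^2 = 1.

First expand sqrt(195) as a continued fraction. With x_i = (sqrt(195) + m_i)/d_i and (m_0, d_0) = (0, 1): a_0 = floor(sqrt(195)) = 13, since 13^2 = 169 <= 195 < 196 = 14^2.
Iterate m_{i+1} = d_i*a_i - m_i, d_{i+1} = (195 - m_{i+1}^2)/d_i, a_{i+1} = floor((a_0 + m_{i+1})/d_{i+1}):
  m_1 = 1*13 - 0 = 13, d_1 = (195 - 13^2)/1 = 26/1 = 26, a_1 = floor((13 + 13)/26) = 1.
  m_2 = 26*1 - 13 = 13, d_2 = (195 - 13^2)/26 = 26/26 = 1, a_2 = floor((13 + 13)/1) = 26.
  m_3 = 1*26 - 13 = 13, d_3 = (195 - 13^2)/1 = 26/1 = 26: (m_3, d_3) = (m_1, d_1) = (13, 26), so from here the quotients repeat a_1, a_2; the period length is 2.
So sqrt(195) = [13; (1, 26)] with period length k = 2.
k is even, so the fundamental solution of x^2 - 195y^2 = 1 is (p_{k-1}, q_{k-1}) = (p_1, q_1); compute convergents through index 1.
Convergents (p_i = a_i*p_{i-1} + p_{i-2}, q_i = a_i*q_{i-1} + q_{i-2} with p_{-2}=0, p_{-1}=1, q_{-2}=1, q_{-1}=0):
  i=0: a_0=13, p_0 = 13*1 + 0 = 13, q_0 = 13*0 + 1 = 1.
  i=1: a_1=1, p_1 = 1*13 + 1 = 14, q_1 = 1*1 + 0 = 1.
Check: 14^2 - 195*1^2 = 196 - 195 = 1, so (x, y) = (14, 1) solves the equation, and by the theorem it is the least positive solution.

(x, y) = (14, 1)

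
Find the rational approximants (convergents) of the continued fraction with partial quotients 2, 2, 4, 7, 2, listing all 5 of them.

2/1, 5/2, 22/9, 159/65, 340/139

Using the convergent recurrence p_i = a_i*p_{i-1} + p_{i-2}, q_i = a_i*q_{i-1} + q_{i-2} with p_{-2}=0, p_{-1}=1, q_{-2}=1, q_{-1}=0:
  i=0: a_0=2, p_0 = 2*1 + 0 = 2, q_0 = 2*0 + 1 = 1.
  i=1: a_1=2, p_1 = 2*2 + 1 = 5, q_1 = 2*1 + 0 = 2.
  i=2: a_2=4, p_2 = 4*5 + 2 = 22, q_2 = 4*2 + 1 = 9.
  i=3: a_3=7, p_3 = 7*22 + 5 = 159, q_3 = 7*9 + 2 = 65.
  i=4: a_4=2, p_4 = 2*159 + 22 = 340, q_4 = 2*65 + 9 = 139.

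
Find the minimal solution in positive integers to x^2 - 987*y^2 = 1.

First expand sqrt(987) as a continued fraction. With x_i = (sqrt(987) + m_i)/d_i and (m_0, d_0) = (0, 1): a_0 = floor(sqrt(987)) = 31, since 31^2 = 961 <= 987 < 1024 = 32^2.
Iterate m_{i+1} = d_i*a_i - m_i, d_{i+1} = (987 - m_{i+1}^2)/d_i, a_{i+1} = floor((a_0 + m_{i+1})/d_{i+1}):
  m_1 = 1*31 - 0 = 31, d_1 = (987 - 31^2)/1 = 26/1 = 26, a_1 = floor((31 + 31)/26) = 2.
  m_2 = 26*2 - 31 = 21, d_2 = (987 - 21^2)/26 = 546/26 = 21, a_2 = floor((31 + 21)/21) = 2.
  m_3 = 21*2 - 21 = 21, d_3 = (987 - 21^2)/21 = 546/21 = 26, a_3 = floor((31 + 21)/26) = 2.
  m_4 = 26*2 - 21 = 31, d_4 = (987 - 31^2)/26 = 26/26 = 1, a_4 = floor((31 + 31)/1) = 62.
  m_5 = 1*62 - 31 = 31, d_5 = (987 - 31^2)/1 = 26/1 = 26: (m_5, d_5) = (m_1, d_1) = (31, 26), so from here the quotients repeat a_1, ..., a_4; the period length is 4.
So sqrt(987) = [31; (2, 2, 2, 62)] with period length k = 4.
k is even, so the fundamental solution of x^2 - 987y^2 = 1 is (p_{k-1}, q_{k-1}) = (p_3, q_3); compute convergents through index 3.
Convergents (p_i = a_i*p_{i-1} + p_{i-2}, q_i = a_i*q_{i-1} + q_{i-2} with p_{-2}=0, p_{-1}=1, q_{-2}=1, q_{-1}=0):
  i=0: a_0=31, p_0 = 31*1 + 0 = 31, q_0 = 31*0 + 1 = 1.
  i=1: a_1=2, p_1 = 2*31 + 1 = 63, q_1 = 2*1 + 0 = 2.
  i=2: a_2=2, p_2 = 2*63 + 31 = 157, q_2 = 2*2 + 1 = 5.
  i=3: a_3=2, p_3 = 2*157 + 63 = 377, q_3 = 2*5 + 2 = 12.
Check: 377^2 - 987*12^2 = 142129 - 142128 = 1, so (x, y) = (377, 12) solves the equation, and by the theorem it is the least positive solution.

(x, y) = (377, 12)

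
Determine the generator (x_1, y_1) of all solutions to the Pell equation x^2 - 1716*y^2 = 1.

First expand sqrt(1716) as a continued fraction. With x_i = (sqrt(1716) + m_i)/d_i and (m_0, d_0) = (0, 1): a_0 = floor(sqrt(1716)) = 41, since 41^2 = 1681 <= 1716 < 1764 = 42^2.
Iterate m_{i+1} = d_i*a_i - m_i, d_{i+1} = (1716 - m_{i+1}^2)/d_i, a_{i+1} = floor((a_0 + m_{i+1})/d_{i+1}):
  m_1 = 1*41 - 0 = 41, d_1 = (1716 - 41^2)/1 = 35/1 = 35, a_1 = floor((41 + 41)/35) = 2.
  m_2 = 35*2 - 41 = 29, d_2 = (1716 - 29^2)/35 = 875/35 = 25, a_2 = floor((41 + 29)/25) = 2.
  m_3 = 25*2 - 29 = 21, d_3 = (1716 - 21^2)/25 = 1275/25 = 51, a_3 = floor((41 + 21)/51) = 1.
  m_4 = 51*1 - 21 = 30, d_4 = (1716 - 30^2)/51 = 816/51 = 16, a_4 = floor((41 + 30)/16) = 4.
  m_5 = 16*4 - 30 = 34, d_5 = (1716 - 34^2)/16 = 560/16 = 35, a_5 = floor((41 + 34)/35) = 2.
  m_6 = 35*2 - 34 = 36, d_6 = (1716 - 36^2)/35 = 420/35 = 12, a_6 = floor((41 + 36)/12) = 6.
  m_7 = 12*6 - 36 = 36, d_7 = (1716 - 36^2)/12 = 420/12 = 35, a_7 = floor((41 + 36)/35) = 2.
  m_8 = 35*2 - 36 = 34, d_8 = (1716 - 34^2)/35 = 560/35 = 16, a_8 = floor((41 + 34)/16) = 4.
  m_9 = 16*4 - 34 = 30, d_9 = (1716 - 30^2)/16 = 816/16 = 51, a_9 = floor((41 + 30)/51) = 1.
  m_10 = 51*1 - 30 = 21, d_10 = (1716 - 21^2)/51 = 1275/51 = 25, a_10 = floor((41 + 21)/25) = 2.
  m_11 = 25*2 - 21 = 29, d_11 = (1716 - 29^2)/25 = 875/25 = 35, a_11 = floor((41 + 29)/35) = 2.
  m_12 = 35*2 - 29 = 41, d_12 = (1716 - 41^2)/35 = 35/35 = 1, a_12 = floor((41 + 41)/1) = 82.
  m_13 = 1*82 - 41 = 41, d_13 = (1716 - 41^2)/1 = 35/1 = 35: (m_13, d_13) = (m_1, d_1) = (41, 35), so from here the quotients repeat a_1, ..., a_12; the period length is 12.
So sqrt(1716) = [41; (2, 2, 1, 4, 2, 6, 2, 4, 1, 2, 2, 82)] with period length k = 12.
k is even, so the fundamental solution of x^2 - 1716y^2 = 1 is (p_{k-1}, q_{k-1}) = (p_11, q_11); compute convergents through index 11.
Convergents (p_i = a_i*p_{i-1} + p_{i-2}, q_i = a_i*q_{i-1} + q_{i-2} with p_{-2}=0, p_{-1}=1, q_{-2}=1, q_{-1}=0):
  i=0: a_0=41, p_0 = 41*1 + 0 = 41, q_0 = 41*0 + 1 = 1.
  i=1: a_1=2, p_1 = 2*41 + 1 = 83, q_1 = 2*1 + 0 = 2.
  i=2: a_2=2, p_2 = 2*83 + 41 = 207, q_2 = 2*2 + 1 = 5.
  i=3: a_3=1, p_3 = 1*207 + 83 = 290, q_3 = 1*5 + 2 = 7.
  i=4: a_4=4, p_4 = 4*290 + 207 = 1367, q_4 = 4*7 + 5 = 33.
  i=5: a_5=2, p_5 = 2*1367 + 290 = 3024, q_5 = 2*33 + 7 = 73.
  i=6: a_6=6, p_6 = 6*3024 + 1367 = 19511, q_6 = 6*73 + 33 = 471.
  i=7: a_7=2, p_7 = 2*19511 + 3024 = 42046, q_7 = 2*471 + 73 = 1015.
  i=8: a_8=4, p_8 = 4*42046 + 19511 = 187695, q_8 = 4*1015 + 471 = 4531.
  i=9: a_9=1, p_9 = 1*187695 + 42046 = 229741, q_9 = 1*4531 + 1015 = 5546.
  i=10: a_10=2, p_10 = 2*229741 + 187695 = 647177, q_10 = 2*5546 + 4531 = 15623.
  i=11: a_11=2, p_11 = 2*647177 + 229741 = 1524095, q_11 = 2*15623 + 5546 = 36792.
Check: 1524095^2 - 1716*36792^2 = 2322865569025 - 2322865569024 = 1, so (x, y) = (1524095, 36792) solves the equation, and by the theorem it is the least positive solution.

(x, y) = (1524095, 36792)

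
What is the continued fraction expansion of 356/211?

[1; 1, 2, 5, 13]

Run the Euclidean algorithm on 356 and 211; the successive quotients are the partial quotients a_0, a_1, ... (each step inverts the fractional part left over by the previous one):
  356 = 1*211 + 145, so a_0 = 1.
  211 = 1*145 + 66, so a_1 = 1.
  145 = 2*66 + 13, so a_2 = 2.
  66 = 5*13 + 1, so a_3 = 5.
  13 = 13*1 + 0, so a_4 = 13.
The remainder reaches 0 after 5 divisions, so the expansion has 5 partial quotients, read off in order.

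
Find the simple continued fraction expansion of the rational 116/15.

[7; 1, 2, 1, 3]

Run the Euclidean algorithm on 116 and 15; the successive quotients are the partial quotients a_0, a_1, ... (each step inverts the fractional part left over by the previous one):
  116 = 7*15 + 11, so a_0 = 7.
  15 = 1*11 + 4, so a_1 = 1.
  11 = 2*4 + 3, so a_2 = 2.
  4 = 1*3 + 1, so a_3 = 1.
  3 = 3*1 + 0, so a_4 = 3.
The remainder reaches 0 after 5 divisions, so the expansion has 5 partial quotients, read off in order.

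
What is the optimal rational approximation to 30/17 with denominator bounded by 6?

7/4

Expand x = 30/17 as a continued fraction with the Euclidean algorithm:
  30 = 1*17 + 13, so a_0 = 1.
  17 = 1*13 + 4, so a_1 = 1.
  13 = 3*4 + 1, so a_2 = 3.
  4 = 4*1 + 0, so a_3 = 4.
so x = [1; 1, 3, 4].
Convergents (p_i = a_i*p_{i-1} + p_{i-2}, q_i = a_i*q_{i-1} + q_{i-2} with p_{-2}=0, p_{-1}=1, q_{-2}=1, q_{-1}=0), until the denominator exceeds 6:
  i=0: a_0=1, p_0 = 1*1 + 0 = 1, q_0 = 1*0 + 1 = 1.
  i=1: a_1=1, p_1 = 1*1 + 1 = 2, q_1 = 1*1 + 0 = 1.
  i=2: a_2=3, p_2 = 3*2 + 1 = 7, q_2 = 3*1 + 1 = 4.
  i=3: a_3=4, p_3 = 4*7 + 2 = 30, q_3 = 4*4 + 1 = 17.
q_3 = 17 > 6, so the last convergent with denominator <= 6 is p_2/q_2 = 7/4.
The closest fraction with denominator <= 6 is either p_2/q_2 or the intermediate fraction (k*p_2 + p_1)/(k*q_2 + q_1) with the largest k >= 1 whose denominator stays <= 6; these approach x as k grows, and every other convergent or intermediate fraction in range is farther away.
Largest k: floor((6 - q_1)/q_2) = floor((6 - 1)/4) = 1.
That gives (1*7 + 2)/(1*4 + 1) = 9/5.
Compare the errors: |x - 7/4| = |30*4 - 7*17|/(17*4) = 1/68, and |x - 9/5| = |30*5 - 9*17|/(17*5) = 3/85.
Cross-multiplying, 1*85 = 85 < 204 = 3*68, so 1/68 is smaller: the convergent 7/4 is closer to x than 9/5.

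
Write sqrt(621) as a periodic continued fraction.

Write x_i = (sqrt(621) + m_i)/d_i with (m_0, d_0) = (0, 1). a_0 = floor(sqrt(621)) = 24, since 24^2 = 576 <= 621 < 625 = 25^2.
Iterate m_{i+1} = d_i*a_i - m_i, d_{i+1} = (621 - m_{i+1}^2)/d_i, a_{i+1} = floor((a_0 + m_{i+1})/d_{i+1}):
  m_1 = 1*24 - 0 = 24, d_1 = (621 - 24^2)/1 = 45/1 = 45, a_1 = floor((24 + 24)/45) = 1.
  m_2 = 45*1 - 24 = 21, d_2 = (621 - 21^2)/45 = 180/45 = 4, a_2 = floor((24 + 21)/4) = 11.
  m_3 = 4*11 - 21 = 23, d_3 = (621 - 23^2)/4 = 92/4 = 23, a_3 = floor((24 + 23)/23) = 2.
  m_4 = 23*2 - 23 = 23, d_4 = (621 - 23^2)/23 = 92/23 = 4, a_4 = floor((24 + 23)/4) = 11.
  m_5 = 4*11 - 23 = 21, d_5 = (621 - 21^2)/4 = 180/4 = 45, a_5 = floor((24 + 21)/45) = 1.
  m_6 = 45*1 - 21 = 24, d_6 = (621 - 24^2)/45 = 45/45 = 1, a_6 = floor((24 + 24)/1) = 48.
  m_7 = 1*48 - 24 = 24, d_7 = (621 - 24^2)/1 = 45/1 = 45: (m_7, d_7) = (m_1, d_1) = (24, 45), so from here the quotients repeat a_1, ..., a_6; the period length is 6.
Hence the expansion of sqrt(621) is a_0 = 24 followed by the repeating block 1, 11, 2, 11, 1, 48 (period 6).

[24; (1, 11, 2, 11, 1, 48)]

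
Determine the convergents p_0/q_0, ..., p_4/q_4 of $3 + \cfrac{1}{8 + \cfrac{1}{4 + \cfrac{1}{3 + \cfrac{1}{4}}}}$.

3/1, 25/8, 103/33, 334/107, 1439/461

Using the convergent recurrence p_i = a_i*p_{i-1} + p_{i-2}, q_i = a_i*q_{i-1} + q_{i-2} with p_{-2}=0, p_{-1}=1, q_{-2}=1, q_{-1}=0:
  i=0: a_0=3, p_0 = 3*1 + 0 = 3, q_0 = 3*0 + 1 = 1.
  i=1: a_1=8, p_1 = 8*3 + 1 = 25, q_1 = 8*1 + 0 = 8.
  i=2: a_2=4, p_2 = 4*25 + 3 = 103, q_2 = 4*8 + 1 = 33.
  i=3: a_3=3, p_3 = 3*103 + 25 = 334, q_3 = 3*33 + 8 = 107.
  i=4: a_4=4, p_4 = 4*334 + 103 = 1439, q_4 = 4*107 + 33 = 461.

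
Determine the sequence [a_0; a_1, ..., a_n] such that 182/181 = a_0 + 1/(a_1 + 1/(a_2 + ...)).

[1; 181]

Run the Euclidean algorithm on 182 and 181; the successive quotients are the partial quotients a_0, a_1, ... (each step inverts the fractional part left over by the previous one):
  182 = 1*181 + 1, so a_0 = 1.
  181 = 181*1 + 0, so a_1 = 181.
The remainder reaches 0 after 2 divisions, so the expansion has 2 partial quotients, read off in order.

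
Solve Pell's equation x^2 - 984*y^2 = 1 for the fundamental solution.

(x, y) = (88805, 2831)

First expand sqrt(984) as a continued fraction. With x_i = (sqrt(984) + m_i)/d_i and (m_0, d_0) = (0, 1): a_0 = floor(sqrt(984)) = 31, since 31^2 = 961 <= 984 < 1024 = 32^2.
Iterate m_{i+1} = d_i*a_i - m_i, d_{i+1} = (984 - m_{i+1}^2)/d_i, a_{i+1} = floor((a_0 + m_{i+1})/d_{i+1}):
  m_1 = 1*31 - 0 = 31, d_1 = (984 - 31^2)/1 = 23/1 = 23, a_1 = floor((31 + 31)/23) = 2.
  m_2 = 23*2 - 31 = 15, d_2 = (984 - 15^2)/23 = 759/23 = 33, a_2 = floor((31 + 15)/33) = 1.
  m_3 = 33*1 - 15 = 18, d_3 = (984 - 18^2)/33 = 660/33 = 20, a_3 = floor((31 + 18)/20) = 2.
  m_4 = 20*2 - 18 = 22, d_4 = (984 - 22^2)/20 = 500/20 = 25, a_4 = floor((31 + 22)/25) = 2.
  m_5 = 25*2 - 22 = 28, d_5 = (984 - 28^2)/25 = 200/25 = 8, a_5 = floor((31 + 28)/8) = 7.
  m_6 = 8*7 - 28 = 28, d_6 = (984 - 28^2)/8 = 200/8 = 25, a_6 = floor((31 + 28)/25) = 2.
  m_7 = 25*2 - 28 = 22, d_7 = (984 - 22^2)/25 = 500/25 = 20, a_7 = floor((31 + 22)/20) = 2.
  m_8 = 20*2 - 22 = 18, d_8 = (984 - 18^2)/20 = 660/20 = 33, a_8 = floor((31 + 18)/33) = 1.
  m_9 = 33*1 - 18 = 15, d_9 = (984 - 15^2)/33 = 759/33 = 23, a_9 = floor((31 + 15)/23) = 2.
  m_10 = 23*2 - 15 = 31, d_10 = (984 - 31^2)/23 = 23/23 = 1, a_10 = floor((31 + 31)/1) = 62.
  m_11 = 1*62 - 31 = 31, d_11 = (984 - 31^2)/1 = 23/1 = 23: (m_11, d_11) = (m_1, d_1) = (31, 23), so from here the quotients repeat a_1, ..., a_10; the period length is 10.
So sqrt(984) = [31; (2, 1, 2, 2, 7, 2, 2, 1, 2, 62)] with period length k = 10.
k is even, so the fundamental solution of x^2 - 984y^2 = 1 is (p_{k-1}, q_{k-1}) = (p_9, q_9); compute convergents through index 9.
Convergents (p_i = a_i*p_{i-1} + p_{i-2}, q_i = a_i*q_{i-1} + q_{i-2} with p_{-2}=0, p_{-1}=1, q_{-2}=1, q_{-1}=0):
  i=0: a_0=31, p_0 = 31*1 + 0 = 31, q_0 = 31*0 + 1 = 1.
  i=1: a_1=2, p_1 = 2*31 + 1 = 63, q_1 = 2*1 + 0 = 2.
  i=2: a_2=1, p_2 = 1*63 + 31 = 94, q_2 = 1*2 + 1 = 3.
  i=3: a_3=2, p_3 = 2*94 + 63 = 251, q_3 = 2*3 + 2 = 8.
  i=4: a_4=2, p_4 = 2*251 + 94 = 596, q_4 = 2*8 + 3 = 19.
  i=5: a_5=7, p_5 = 7*596 + 251 = 4423, q_5 = 7*19 + 8 = 141.
  i=6: a_6=2, p_6 = 2*4423 + 596 = 9442, q_6 = 2*141 + 19 = 301.
  i=7: a_7=2, p_7 = 2*9442 + 4423 = 23307, q_7 = 2*301 + 141 = 743.
  i=8: a_8=1, p_8 = 1*23307 + 9442 = 32749, q_8 = 1*743 + 301 = 1044.
  i=9: a_9=2, p_9 = 2*32749 + 23307 = 88805, q_9 = 2*1044 + 743 = 2831.
Check: 88805^2 - 984*2831^2 = 7886328025 - 7886328024 = 1, so (x, y) = (88805, 2831) solves the equation, and by the theorem it is the least positive solution.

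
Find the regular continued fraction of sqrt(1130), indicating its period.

Write x_i = (sqrt(1130) + m_i)/d_i with (m_0, d_0) = (0, 1). a_0 = floor(sqrt(1130)) = 33, since 33^2 = 1089 <= 1130 < 1156 = 34^2.
Iterate m_{i+1} = d_i*a_i - m_i, d_{i+1} = (1130 - m_{i+1}^2)/d_i, a_{i+1} = floor((a_0 + m_{i+1})/d_{i+1}):
  m_1 = 1*33 - 0 = 33, d_1 = (1130 - 33^2)/1 = 41/1 = 41, a_1 = floor((33 + 33)/41) = 1.
  m_2 = 41*1 - 33 = 8, d_2 = (1130 - 8^2)/41 = 1066/41 = 26, a_2 = floor((33 + 8)/26) = 1.
  m_3 = 26*1 - 8 = 18, d_3 = (1130 - 18^2)/26 = 806/26 = 31, a_3 = floor((33 + 18)/31) = 1.
  m_4 = 31*1 - 18 = 13, d_4 = (1130 - 13^2)/31 = 961/31 = 31, a_4 = floor((33 + 13)/31) = 1.
  m_5 = 31*1 - 13 = 18, d_5 = (1130 - 18^2)/31 = 806/31 = 26, a_5 = floor((33 + 18)/26) = 1.
  m_6 = 26*1 - 18 = 8, d_6 = (1130 - 8^2)/26 = 1066/26 = 41, a_6 = floor((33 + 8)/41) = 1.
  m_7 = 41*1 - 8 = 33, d_7 = (1130 - 33^2)/41 = 41/41 = 1, a_7 = floor((33 + 33)/1) = 66.
  m_8 = 1*66 - 33 = 33, d_8 = (1130 - 33^2)/1 = 41/1 = 41: (m_8, d_8) = (m_1, d_1) = (33, 41), so from here the quotients repeat a_1, ..., a_7; the period length is 7.
Hence the expansion of sqrt(1130) is a_0 = 33 followed by the repeating block 1, 1, 1, 1, 1, 1, 66 (period 7).

[33; (1, 1, 1, 1, 1, 1, 66)]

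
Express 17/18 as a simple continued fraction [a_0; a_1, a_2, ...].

Run the Euclidean algorithm on 17 and 18; the successive quotients are the partial quotients a_0, a_1, ... (each step inverts the fractional part left over by the previous one):
  17 = 0*18 + 17, so a_0 = 0.
  18 = 1*17 + 1, so a_1 = 1.
  17 = 17*1 + 0, so a_2 = 17.
The remainder reaches 0 after 3 divisions, so the expansion has 3 partial quotients, read off in order.

[0; 1, 17]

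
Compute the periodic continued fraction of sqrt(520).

[22; (1, 4, 11, 4, 1, 44)]

Write x_i = (sqrt(520) + m_i)/d_i with (m_0, d_0) = (0, 1). a_0 = floor(sqrt(520)) = 22, since 22^2 = 484 <= 520 < 529 = 23^2.
Iterate m_{i+1} = d_i*a_i - m_i, d_{i+1} = (520 - m_{i+1}^2)/d_i, a_{i+1} = floor((a_0 + m_{i+1})/d_{i+1}):
  m_1 = 1*22 - 0 = 22, d_1 = (520 - 22^2)/1 = 36/1 = 36, a_1 = floor((22 + 22)/36) = 1.
  m_2 = 36*1 - 22 = 14, d_2 = (520 - 14^2)/36 = 324/36 = 9, a_2 = floor((22 + 14)/9) = 4.
  m_3 = 9*4 - 14 = 22, d_3 = (520 - 22^2)/9 = 36/9 = 4, a_3 = floor((22 + 22)/4) = 11.
  m_4 = 4*11 - 22 = 22, d_4 = (520 - 22^2)/4 = 36/4 = 9, a_4 = floor((22 + 22)/9) = 4.
  m_5 = 9*4 - 22 = 14, d_5 = (520 - 14^2)/9 = 324/9 = 36, a_5 = floor((22 + 14)/36) = 1.
  m_6 = 36*1 - 14 = 22, d_6 = (520 - 22^2)/36 = 36/36 = 1, a_6 = floor((22 + 22)/1) = 44.
  m_7 = 1*44 - 22 = 22, d_7 = (520 - 22^2)/1 = 36/1 = 36: (m_7, d_7) = (m_1, d_1) = (22, 36), so from here the quotients repeat a_1, ..., a_6; the period length is 6.
Hence the expansion of sqrt(520) is a_0 = 22 followed by the repeating block 1, 4, 11, 4, 1, 44 (period 6).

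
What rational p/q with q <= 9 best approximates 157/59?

Expand x = 157/59 as a continued fraction with the Euclidean algorithm:
  157 = 2*59 + 39, so a_0 = 2.
  59 = 1*39 + 20, so a_1 = 1.
  39 = 1*20 + 19, so a_2 = 1.
  20 = 1*19 + 1, so a_3 = 1.
  19 = 19*1 + 0, so a_4 = 19.
so x = [2; 1, 1, 1, 19].
Convergents (p_i = a_i*p_{i-1} + p_{i-2}, q_i = a_i*q_{i-1} + q_{i-2} with p_{-2}=0, p_{-1}=1, q_{-2}=1, q_{-1}=0), until the denominator exceeds 9:
  i=0: a_0=2, p_0 = 2*1 + 0 = 2, q_0 = 2*0 + 1 = 1.
  i=1: a_1=1, p_1 = 1*2 + 1 = 3, q_1 = 1*1 + 0 = 1.
  i=2: a_2=1, p_2 = 1*3 + 2 = 5, q_2 = 1*1 + 1 = 2.
  i=3: a_3=1, p_3 = 1*5 + 3 = 8, q_3 = 1*2 + 1 = 3.
  i=4: a_4=19, p_4 = 19*8 + 5 = 157, q_4 = 19*3 + 2 = 59.
q_4 = 59 > 9, so the last convergent with denominator <= 9 is p_3/q_3 = 8/3.
The closest fraction with denominator <= 9 is either p_3/q_3 or the intermediate fraction (k*p_3 + p_2)/(k*q_3 + q_2) with the largest k >= 1 whose denominator stays <= 9; these approach x as k grows, and every other convergent or intermediate fraction in range is farther away.
Largest k: floor((9 - q_2)/q_3) = floor((9 - 2)/3) = 2.
That gives (2*8 + 5)/(2*3 + 2) = 21/8.
Compare the errors: |x - 8/3| = |157*3 - 8*59|/(59*3) = 1/177, and |x - 21/8| = |157*8 - 21*59|/(59*8) = 17/472.
Cross-multiplying, 1*472 = 472 < 3009 = 17*177, so 1/177 is smaller: the convergent 8/3 is closer to x than 21/8.

8/3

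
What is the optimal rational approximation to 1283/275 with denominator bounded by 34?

14/3

Expand x = 1283/275 as a continued fraction with the Euclidean algorithm:
  1283 = 4*275 + 183, so a_0 = 4.
  275 = 1*183 + 92, so a_1 = 1.
  183 = 1*92 + 91, so a_2 = 1.
  92 = 1*91 + 1, so a_3 = 1.
  91 = 91*1 + 0, so a_4 = 91.
so x = [4; 1, 1, 1, 91].
Convergents (p_i = a_i*p_{i-1} + p_{i-2}, q_i = a_i*q_{i-1} + q_{i-2} with p_{-2}=0, p_{-1}=1, q_{-2}=1, q_{-1}=0), until the denominator exceeds 34:
  i=0: a_0=4, p_0 = 4*1 + 0 = 4, q_0 = 4*0 + 1 = 1.
  i=1: a_1=1, p_1 = 1*4 + 1 = 5, q_1 = 1*1 + 0 = 1.
  i=2: a_2=1, p_2 = 1*5 + 4 = 9, q_2 = 1*1 + 1 = 2.
  i=3: a_3=1, p_3 = 1*9 + 5 = 14, q_3 = 1*2 + 1 = 3.
  i=4: a_4=91, p_4 = 91*14 + 9 = 1283, q_4 = 91*3 + 2 = 275.
q_4 = 275 > 34, so the last convergent with denominator <= 34 is p_3/q_3 = 14/3.
The closest fraction with denominator <= 34 is either p_3/q_3 or the intermediate fraction (k*p_3 + p_2)/(k*q_3 + q_2) with the largest k >= 1 whose denominator stays <= 34; these approach x as k grows, and every other convergent or intermediate fraction in range is farther away.
Largest k: floor((34 - q_2)/q_3) = floor((34 - 2)/3) = 10.
That gives (10*14 + 9)/(10*3 + 2) = 149/32.
Compare the errors: |x - 14/3| = |1283*3 - 14*275|/(275*3) = 1/825, and |x - 149/32| = |1283*32 - 149*275|/(275*32) = 81/8800.
Cross-multiplying, 1*8800 = 8800 < 66825 = 81*825, so 1/825 is smaller: the convergent 14/3 is closer to x than 149/32.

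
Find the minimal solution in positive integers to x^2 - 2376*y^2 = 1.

(x, y) = (1098305, 22532)

First expand sqrt(2376) as a continued fraction. With x_i = (sqrt(2376) + m_i)/d_i and (m_0, d_0) = (0, 1): a_0 = floor(sqrt(2376)) = 48, since 48^2 = 2304 <= 2376 < 2401 = 49^2.
Iterate m_{i+1} = d_i*a_i - m_i, d_{i+1} = (2376 - m_{i+1}^2)/d_i, a_{i+1} = floor((a_0 + m_{i+1})/d_{i+1}):
  m_1 = 1*48 - 0 = 48, d_1 = (2376 - 48^2)/1 = 72/1 = 72, a_1 = floor((48 + 48)/72) = 1.
  m_2 = 72*1 - 48 = 24, d_2 = (2376 - 24^2)/72 = 1800/72 = 25, a_2 = floor((48 + 24)/25) = 2.
  m_3 = 25*2 - 24 = 26, d_3 = (2376 - 26^2)/25 = 1700/25 = 68, a_3 = floor((48 + 26)/68) = 1.
  m_4 = 68*1 - 26 = 42, d_4 = (2376 - 42^2)/68 = 612/68 = 9, a_4 = floor((48 + 42)/9) = 10.
  m_5 = 9*10 - 42 = 48, d_5 = (2376 - 48^2)/9 = 72/9 = 8, a_5 = floor((48 + 48)/8) = 12.
  m_6 = 8*12 - 48 = 48, d_6 = (2376 - 48^2)/8 = 72/8 = 9, a_6 = floor((48 + 48)/9) = 10.
  m_7 = 9*10 - 48 = 42, d_7 = (2376 - 42^2)/9 = 612/9 = 68, a_7 = floor((48 + 42)/68) = 1.
  m_8 = 68*1 - 42 = 26, d_8 = (2376 - 26^2)/68 = 1700/68 = 25, a_8 = floor((48 + 26)/25) = 2.
  m_9 = 25*2 - 26 = 24, d_9 = (2376 - 24^2)/25 = 1800/25 = 72, a_9 = floor((48 + 24)/72) = 1.
  m_10 = 72*1 - 24 = 48, d_10 = (2376 - 48^2)/72 = 72/72 = 1, a_10 = floor((48 + 48)/1) = 96.
  m_11 = 1*96 - 48 = 48, d_11 = (2376 - 48^2)/1 = 72/1 = 72: (m_11, d_11) = (m_1, d_1) = (48, 72), so from here the quotients repeat a_1, ..., a_10; the period length is 10.
So sqrt(2376) = [48; (1, 2, 1, 10, 12, 10, 1, 2, 1, 96)] with period length k = 10.
k is even, so the fundamental solution of x^2 - 2376y^2 = 1 is (p_{k-1}, q_{k-1}) = (p_9, q_9); compute convergents through index 9.
Convergents (p_i = a_i*p_{i-1} + p_{i-2}, q_i = a_i*q_{i-1} + q_{i-2} with p_{-2}=0, p_{-1}=1, q_{-2}=1, q_{-1}=0):
  i=0: a_0=48, p_0 = 48*1 + 0 = 48, q_0 = 48*0 + 1 = 1.
  i=1: a_1=1, p_1 = 1*48 + 1 = 49, q_1 = 1*1 + 0 = 1.
  i=2: a_2=2, p_2 = 2*49 + 48 = 146, q_2 = 2*1 + 1 = 3.
  i=3: a_3=1, p_3 = 1*146 + 49 = 195, q_3 = 1*3 + 1 = 4.
  i=4: a_4=10, p_4 = 10*195 + 146 = 2096, q_4 = 10*4 + 3 = 43.
  i=5: a_5=12, p_5 = 12*2096 + 195 = 25347, q_5 = 12*43 + 4 = 520.
  i=6: a_6=10, p_6 = 10*25347 + 2096 = 255566, q_6 = 10*520 + 43 = 5243.
  i=7: a_7=1, p_7 = 1*255566 + 25347 = 280913, q_7 = 1*5243 + 520 = 5763.
  i=8: a_8=2, p_8 = 2*280913 + 255566 = 817392, q_8 = 2*5763 + 5243 = 16769.
  i=9: a_9=1, p_9 = 1*817392 + 280913 = 1098305, q_9 = 1*16769 + 5763 = 22532.
Check: 1098305^2 - 2376*22532^2 = 1206273873025 - 1206273873024 = 1, so (x, y) = (1098305, 22532) solves the equation, and by the theorem it is the least positive solution.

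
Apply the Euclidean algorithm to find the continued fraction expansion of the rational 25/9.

Run the Euclidean algorithm on 25 and 9; the successive quotients are the partial quotients a_0, a_1, ... (each step inverts the fractional part left over by the previous one):
  25 = 2*9 + 7, so a_0 = 2.
  9 = 1*7 + 2, so a_1 = 1.
  7 = 3*2 + 1, so a_2 = 3.
  2 = 2*1 + 0, so a_3 = 2.
The remainder reaches 0 after 4 divisions, so the expansion has 4 partial quotients, read off in order.

[2; 1, 3, 2]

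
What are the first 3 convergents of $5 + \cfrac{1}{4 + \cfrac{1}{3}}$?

5/1, 21/4, 68/13

Using the convergent recurrence p_i = a_i*p_{i-1} + p_{i-2}, q_i = a_i*q_{i-1} + q_{i-2} with p_{-2}=0, p_{-1}=1, q_{-2}=1, q_{-1}=0:
  i=0: a_0=5, p_0 = 5*1 + 0 = 5, q_0 = 5*0 + 1 = 1.
  i=1: a_1=4, p_1 = 4*5 + 1 = 21, q_1 = 4*1 + 0 = 4.
  i=2: a_2=3, p_2 = 3*21 + 5 = 68, q_2 = 3*4 + 1 = 13.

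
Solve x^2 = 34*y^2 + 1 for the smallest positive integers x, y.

First expand sqrt(34) as a continued fraction. With x_i = (sqrt(34) + m_i)/d_i and (m_0, d_0) = (0, 1): a_0 = floor(sqrt(34)) = 5, since 5^2 = 25 <= 34 < 36 = 6^2.
Iterate m_{i+1} = d_i*a_i - m_i, d_{i+1} = (34 - m_{i+1}^2)/d_i, a_{i+1} = floor((a_0 + m_{i+1})/d_{i+1}):
  m_1 = 1*5 - 0 = 5, d_1 = (34 - 5^2)/1 = 9/1 = 9, a_1 = floor((5 + 5)/9) = 1.
  m_2 = 9*1 - 5 = 4, d_2 = (34 - 4^2)/9 = 18/9 = 2, a_2 = floor((5 + 4)/2) = 4.
  m_3 = 2*4 - 4 = 4, d_3 = (34 - 4^2)/2 = 18/2 = 9, a_3 = floor((5 + 4)/9) = 1.
  m_4 = 9*1 - 4 = 5, d_4 = (34 - 5^2)/9 = 9/9 = 1, a_4 = floor((5 + 5)/1) = 10.
  m_5 = 1*10 - 5 = 5, d_5 = (34 - 5^2)/1 = 9/1 = 9: (m_5, d_5) = (m_1, d_1) = (5, 9), so from here the quotients repeat a_1, ..., a_4; the period length is 4.
So sqrt(34) = [5; (1, 4, 1, 10)] with period length k = 4.
k is even, so the fundamental solution of x^2 - 34y^2 = 1 is (p_{k-1}, q_{k-1}) = (p_3, q_3); compute convergents through index 3.
Convergents (p_i = a_i*p_{i-1} + p_{i-2}, q_i = a_i*q_{i-1} + q_{i-2} with p_{-2}=0, p_{-1}=1, q_{-2}=1, q_{-1}=0):
  i=0: a_0=5, p_0 = 5*1 + 0 = 5, q_0 = 5*0 + 1 = 1.
  i=1: a_1=1, p_1 = 1*5 + 1 = 6, q_1 = 1*1 + 0 = 1.
  i=2: a_2=4, p_2 = 4*6 + 5 = 29, q_2 = 4*1 + 1 = 5.
  i=3: a_3=1, p_3 = 1*29 + 6 = 35, q_3 = 1*5 + 1 = 6.
Check: 35^2 - 34*6^2 = 1225 - 1224 = 1, so (x, y) = (35, 6) solves the equation, and by the theorem it is the least positive solution.

(x, y) = (35, 6)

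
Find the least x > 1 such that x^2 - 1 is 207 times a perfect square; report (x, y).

(x, y) = (1151, 80)

First expand sqrt(207) as a continued fraction. With x_i = (sqrt(207) + m_i)/d_i and (m_0, d_0) = (0, 1): a_0 = floor(sqrt(207)) = 14, since 14^2 = 196 <= 207 < 225 = 15^2.
Iterate m_{i+1} = d_i*a_i - m_i, d_{i+1} = (207 - m_{i+1}^2)/d_i, a_{i+1} = floor((a_0 + m_{i+1})/d_{i+1}):
  m_1 = 1*14 - 0 = 14, d_1 = (207 - 14^2)/1 = 11/1 = 11, a_1 = floor((14 + 14)/11) = 2.
  m_2 = 11*2 - 14 = 8, d_2 = (207 - 8^2)/11 = 143/11 = 13, a_2 = floor((14 + 8)/13) = 1.
  m_3 = 13*1 - 8 = 5, d_3 = (207 - 5^2)/13 = 182/13 = 14, a_3 = floor((14 + 5)/14) = 1.
  m_4 = 14*1 - 5 = 9, d_4 = (207 - 9^2)/14 = 126/14 = 9, a_4 = floor((14 + 9)/9) = 2.
  m_5 = 9*2 - 9 = 9, d_5 = (207 - 9^2)/9 = 126/9 = 14, a_5 = floor((14 + 9)/14) = 1.
  m_6 = 14*1 - 9 = 5, d_6 = (207 - 5^2)/14 = 182/14 = 13, a_6 = floor((14 + 5)/13) = 1.
  m_7 = 13*1 - 5 = 8, d_7 = (207 - 8^2)/13 = 143/13 = 11, a_7 = floor((14 + 8)/11) = 2.
  m_8 = 11*2 - 8 = 14, d_8 = (207 - 14^2)/11 = 11/11 = 1, a_8 = floor((14 + 14)/1) = 28.
  m_9 = 1*28 - 14 = 14, d_9 = (207 - 14^2)/1 = 11/1 = 11: (m_9, d_9) = (m_1, d_1) = (14, 11), so from here the quotients repeat a_1, ..., a_8; the period length is 8.
So sqrt(207) = [14; (2, 1, 1, 2, 1, 1, 2, 28)] with period length k = 8.
k is even, so the fundamental solution of x^2 - 207y^2 = 1 is (p_{k-1}, q_{k-1}) = (p_7, q_7); compute convergents through index 7.
Convergents (p_i = a_i*p_{i-1} + p_{i-2}, q_i = a_i*q_{i-1} + q_{i-2} with p_{-2}=0, p_{-1}=1, q_{-2}=1, q_{-1}=0):
  i=0: a_0=14, p_0 = 14*1 + 0 = 14, q_0 = 14*0 + 1 = 1.
  i=1: a_1=2, p_1 = 2*14 + 1 = 29, q_1 = 2*1 + 0 = 2.
  i=2: a_2=1, p_2 = 1*29 + 14 = 43, q_2 = 1*2 + 1 = 3.
  i=3: a_3=1, p_3 = 1*43 + 29 = 72, q_3 = 1*3 + 2 = 5.
  i=4: a_4=2, p_4 = 2*72 + 43 = 187, q_4 = 2*5 + 3 = 13.
  i=5: a_5=1, p_5 = 1*187 + 72 = 259, q_5 = 1*13 + 5 = 18.
  i=6: a_6=1, p_6 = 1*259 + 187 = 446, q_6 = 1*18 + 13 = 31.
  i=7: a_7=2, p_7 = 2*446 + 259 = 1151, q_7 = 2*31 + 18 = 80.
Check: 1151^2 - 207*80^2 = 1324801 - 1324800 = 1, so (x, y) = (1151, 80) solves the equation, and by the theorem it is the least positive solution.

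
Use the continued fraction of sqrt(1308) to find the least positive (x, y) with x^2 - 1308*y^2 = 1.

(x, y) = (217, 6)

First expand sqrt(1308) as a continued fraction. With x_i = (sqrt(1308) + m_i)/d_i and (m_0, d_0) = (0, 1): a_0 = floor(sqrt(1308)) = 36, since 36^2 = 1296 <= 1308 < 1369 = 37^2.
Iterate m_{i+1} = d_i*a_i - m_i, d_{i+1} = (1308 - m_{i+1}^2)/d_i, a_{i+1} = floor((a_0 + m_{i+1})/d_{i+1}):
  m_1 = 1*36 - 0 = 36, d_1 = (1308 - 36^2)/1 = 12/1 = 12, a_1 = floor((36 + 36)/12) = 6.
  m_2 = 12*6 - 36 = 36, d_2 = (1308 - 36^2)/12 = 12/12 = 1, a_2 = floor((36 + 36)/1) = 72.
  m_3 = 1*72 - 36 = 36, d_3 = (1308 - 36^2)/1 = 12/1 = 12: (m_3, d_3) = (m_1, d_1) = (36, 12), so from here the quotients repeat a_1, a_2; the period length is 2.
So sqrt(1308) = [36; (6, 72)] with period length k = 2.
k is even, so the fundamental solution of x^2 - 1308y^2 = 1 is (p_{k-1}, q_{k-1}) = (p_1, q_1); compute convergents through index 1.
Convergents (p_i = a_i*p_{i-1} + p_{i-2}, q_i = a_i*q_{i-1} + q_{i-2} with p_{-2}=0, p_{-1}=1, q_{-2}=1, q_{-1}=0):
  i=0: a_0=36, p_0 = 36*1 + 0 = 36, q_0 = 36*0 + 1 = 1.
  i=1: a_1=6, p_1 = 6*36 + 1 = 217, q_1 = 6*1 + 0 = 6.
Check: 217^2 - 1308*6^2 = 47089 - 47088 = 1, so (x, y) = (217, 6) solves the equation, and by the theorem it is the least positive solution.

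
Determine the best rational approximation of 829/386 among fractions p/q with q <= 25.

43/20

Expand x = 829/386 as a continued fraction with the Euclidean algorithm:
  829 = 2*386 + 57, so a_0 = 2.
  386 = 6*57 + 44, so a_1 = 6.
  57 = 1*44 + 13, so a_2 = 1.
  44 = 3*13 + 5, so a_3 = 3.
  13 = 2*5 + 3, so a_4 = 2.
  5 = 1*3 + 2, so a_5 = 1.
  3 = 1*2 + 1, so a_6 = 1.
  2 = 2*1 + 0, so a_7 = 2.
so x = [2; 6, 1, 3, 2, 1, 1, 2].
Convergents (p_i = a_i*p_{i-1} + p_{i-2}, q_i = a_i*q_{i-1} + q_{i-2} with p_{-2}=0, p_{-1}=1, q_{-2}=1, q_{-1}=0), until the denominator exceeds 25:
  i=0: a_0=2, p_0 = 2*1 + 0 = 2, q_0 = 2*0 + 1 = 1.
  i=1: a_1=6, p_1 = 6*2 + 1 = 13, q_1 = 6*1 + 0 = 6.
  i=2: a_2=1, p_2 = 1*13 + 2 = 15, q_2 = 1*6 + 1 = 7.
  i=3: a_3=3, p_3 = 3*15 + 13 = 58, q_3 = 3*7 + 6 = 27.
q_3 = 27 > 25, so the last convergent with denominator <= 25 is p_2/q_2 = 15/7.
The closest fraction with denominator <= 25 is either p_2/q_2 or the intermediate fraction (k*p_2 + p_1)/(k*q_2 + q_1) with the largest k >= 1 whose denominator stays <= 25; these approach x as k grows, and every other convergent or intermediate fraction in range is farther away.
Largest k: floor((25 - q_1)/q_2) = floor((25 - 6)/7) = 2.
That gives (2*15 + 13)/(2*7 + 6) = 43/20.
Compare the errors: |x - 15/7| = |829*7 - 15*386|/(386*7) = 13/2702, and |x - 43/20| = |829*20 - 43*386|/(386*20) = 18/7720.
Cross-multiplying, 18*2702 = 48636 < 100360 = 13*7720, so 18/7720 is smaller: the intermediate fraction 43/20 is closer to x than 15/7.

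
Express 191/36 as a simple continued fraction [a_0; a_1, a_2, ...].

Run the Euclidean algorithm on 191 and 36; the successive quotients are the partial quotients a_0, a_1, ... (each step inverts the fractional part left over by the previous one):
  191 = 5*36 + 11, so a_0 = 5.
  36 = 3*11 + 3, so a_1 = 3.
  11 = 3*3 + 2, so a_2 = 3.
  3 = 1*2 + 1, so a_3 = 1.
  2 = 2*1 + 0, so a_4 = 2.
The remainder reaches 0 after 5 divisions, so the expansion has 5 partial quotients, read off in order.

[5; 3, 3, 1, 2]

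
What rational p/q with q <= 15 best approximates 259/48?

Expand x = 259/48 as a continued fraction with the Euclidean algorithm:
  259 = 5*48 + 19, so a_0 = 5.
  48 = 2*19 + 10, so a_1 = 2.
  19 = 1*10 + 9, so a_2 = 1.
  10 = 1*9 + 1, so a_3 = 1.
  9 = 9*1 + 0, so a_4 = 9.
so x = [5; 2, 1, 1, 9].
Convergents (p_i = a_i*p_{i-1} + p_{i-2}, q_i = a_i*q_{i-1} + q_{i-2} with p_{-2}=0, p_{-1}=1, q_{-2}=1, q_{-1}=0), until the denominator exceeds 15:
  i=0: a_0=5, p_0 = 5*1 + 0 = 5, q_0 = 5*0 + 1 = 1.
  i=1: a_1=2, p_1 = 2*5 + 1 = 11, q_1 = 2*1 + 0 = 2.
  i=2: a_2=1, p_2 = 1*11 + 5 = 16, q_2 = 1*2 + 1 = 3.
  i=3: a_3=1, p_3 = 1*16 + 11 = 27, q_3 = 1*3 + 2 = 5.
  i=4: a_4=9, p_4 = 9*27 + 16 = 259, q_4 = 9*5 + 3 = 48.
q_4 = 48 > 15, so the last convergent with denominator <= 15 is p_3/q_3 = 27/5.
The closest fraction with denominator <= 15 is either p_3/q_3 or the intermediate fraction (k*p_3 + p_2)/(k*q_3 + q_2) with the largest k >= 1 whose denominator stays <= 15; these approach x as k grows, and every other convergent or intermediate fraction in range is farther away.
Largest k: floor((15 - q_2)/q_3) = floor((15 - 3)/5) = 2.
That gives (2*27 + 16)/(2*5 + 3) = 70/13.
Compare the errors: |x - 27/5| = |259*5 - 27*48|/(48*5) = 1/240, and |x - 70/13| = |259*13 - 70*48|/(48*13) = 7/624.
Cross-multiplying, 1*624 = 624 < 1680 = 7*240, so 1/240 is smaller: the convergent 27/5 is closer to x than 70/13.

27/5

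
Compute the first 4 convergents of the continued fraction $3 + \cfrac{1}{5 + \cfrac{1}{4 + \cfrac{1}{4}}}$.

3/1, 16/5, 67/21, 284/89

Using the convergent recurrence p_i = a_i*p_{i-1} + p_{i-2}, q_i = a_i*q_{i-1} + q_{i-2} with p_{-2}=0, p_{-1}=1, q_{-2}=1, q_{-1}=0:
  i=0: a_0=3, p_0 = 3*1 + 0 = 3, q_0 = 3*0 + 1 = 1.
  i=1: a_1=5, p_1 = 5*3 + 1 = 16, q_1 = 5*1 + 0 = 5.
  i=2: a_2=4, p_2 = 4*16 + 3 = 67, q_2 = 4*5 + 1 = 21.
  i=3: a_3=4, p_3 = 4*67 + 16 = 284, q_3 = 4*21 + 5 = 89.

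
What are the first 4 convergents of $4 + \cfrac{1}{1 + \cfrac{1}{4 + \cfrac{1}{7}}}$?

Using the convergent recurrence p_i = a_i*p_{i-1} + p_{i-2}, q_i = a_i*q_{i-1} + q_{i-2} with p_{-2}=0, p_{-1}=1, q_{-2}=1, q_{-1}=0:
  i=0: a_0=4, p_0 = 4*1 + 0 = 4, q_0 = 4*0 + 1 = 1.
  i=1: a_1=1, p_1 = 1*4 + 1 = 5, q_1 = 1*1 + 0 = 1.
  i=2: a_2=4, p_2 = 4*5 + 4 = 24, q_2 = 4*1 + 1 = 5.
  i=3: a_3=7, p_3 = 7*24 + 5 = 173, q_3 = 7*5 + 1 = 36.

4/1, 5/1, 24/5, 173/36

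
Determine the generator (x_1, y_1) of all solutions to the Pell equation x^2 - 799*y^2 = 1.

(x, y) = (424, 15)

First expand sqrt(799) as a continued fraction. With x_i = (sqrt(799) + m_i)/d_i and (m_0, d_0) = (0, 1): a_0 = floor(sqrt(799)) = 28, since 28^2 = 784 <= 799 < 841 = 29^2.
Iterate m_{i+1} = d_i*a_i - m_i, d_{i+1} = (799 - m_{i+1}^2)/d_i, a_{i+1} = floor((a_0 + m_{i+1})/d_{i+1}):
  m_1 = 1*28 - 0 = 28, d_1 = (799 - 28^2)/1 = 15/1 = 15, a_1 = floor((28 + 28)/15) = 3.
  m_2 = 15*3 - 28 = 17, d_2 = (799 - 17^2)/15 = 510/15 = 34, a_2 = floor((28 + 17)/34) = 1.
  m_3 = 34*1 - 17 = 17, d_3 = (799 - 17^2)/34 = 510/34 = 15, a_3 = floor((28 + 17)/15) = 3.
  m_4 = 15*3 - 17 = 28, d_4 = (799 - 28^2)/15 = 15/15 = 1, a_4 = floor((28 + 28)/1) = 56.
  m_5 = 1*56 - 28 = 28, d_5 = (799 - 28^2)/1 = 15/1 = 15: (m_5, d_5) = (m_1, d_1) = (28, 15), so from here the quotients repeat a_1, ..., a_4; the period length is 4.
So sqrt(799) = [28; (3, 1, 3, 56)] with period length k = 4.
k is even, so the fundamental solution of x^2 - 799y^2 = 1 is (p_{k-1}, q_{k-1}) = (p_3, q_3); compute convergents through index 3.
Convergents (p_i = a_i*p_{i-1} + p_{i-2}, q_i = a_i*q_{i-1} + q_{i-2} with p_{-2}=0, p_{-1}=1, q_{-2}=1, q_{-1}=0):
  i=0: a_0=28, p_0 = 28*1 + 0 = 28, q_0 = 28*0 + 1 = 1.
  i=1: a_1=3, p_1 = 3*28 + 1 = 85, q_1 = 3*1 + 0 = 3.
  i=2: a_2=1, p_2 = 1*85 + 28 = 113, q_2 = 1*3 + 1 = 4.
  i=3: a_3=3, p_3 = 3*113 + 85 = 424, q_3 = 3*4 + 3 = 15.
Check: 424^2 - 799*15^2 = 179776 - 179775 = 1, so (x, y) = (424, 15) solves the equation, and by the theorem it is the least positive solution.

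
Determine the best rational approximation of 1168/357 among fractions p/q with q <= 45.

Expand x = 1168/357 as a continued fraction with the Euclidean algorithm:
  1168 = 3*357 + 97, so a_0 = 3.
  357 = 3*97 + 66, so a_1 = 3.
  97 = 1*66 + 31, so a_2 = 1.
  66 = 2*31 + 4, so a_3 = 2.
  31 = 7*4 + 3, so a_4 = 7.
  4 = 1*3 + 1, so a_5 = 1.
  3 = 3*1 + 0, so a_6 = 3.
so x = [3; 3, 1, 2, 7, 1, 3].
Convergents (p_i = a_i*p_{i-1} + p_{i-2}, q_i = a_i*q_{i-1} + q_{i-2} with p_{-2}=0, p_{-1}=1, q_{-2}=1, q_{-1}=0), until the denominator exceeds 45:
  i=0: a_0=3, p_0 = 3*1 + 0 = 3, q_0 = 3*0 + 1 = 1.
  i=1: a_1=3, p_1 = 3*3 + 1 = 10, q_1 = 3*1 + 0 = 3.
  i=2: a_2=1, p_2 = 1*10 + 3 = 13, q_2 = 1*3 + 1 = 4.
  i=3: a_3=2, p_3 = 2*13 + 10 = 36, q_3 = 2*4 + 3 = 11.
  i=4: a_4=7, p_4 = 7*36 + 13 = 265, q_4 = 7*11 + 4 = 81.
q_4 = 81 > 45, so the last convergent with denominator <= 45 is p_3/q_3 = 36/11.
The closest fraction with denominator <= 45 is either p_3/q_3 or the intermediate fraction (k*p_3 + p_2)/(k*q_3 + q_2) with the largest k >= 1 whose denominator stays <= 45; these approach x as k grows, and every other convergent or intermediate fraction in range is farther away.
Largest k: floor((45 - q_2)/q_3) = floor((45 - 4)/11) = 3.
That gives (3*36 + 13)/(3*11 + 4) = 121/37.
Compare the errors: |x - 36/11| = |1168*11 - 36*357|/(357*11) = 4/3927, and |x - 121/37| = |1168*37 - 121*357|/(357*37) = 19/13209.
Cross-multiplying, 4*13209 = 52836 < 74613 = 19*3927, so 4/3927 is smaller: the convergent 36/11 is closer to x than 121/37.

36/11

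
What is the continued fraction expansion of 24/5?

Run the Euclidean algorithm on 24 and 5; the successive quotients are the partial quotients a_0, a_1, ... (each step inverts the fractional part left over by the previous one):
  24 = 4*5 + 4, so a_0 = 4.
  5 = 1*4 + 1, so a_1 = 1.
  4 = 4*1 + 0, so a_2 = 4.
The remainder reaches 0 after 3 divisions, so the expansion has 3 partial quotients, read off in order.

[4; 1, 4]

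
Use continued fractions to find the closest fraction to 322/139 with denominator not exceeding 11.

23/10

Expand x = 322/139 as a continued fraction with the Euclidean algorithm:
  322 = 2*139 + 44, so a_0 = 2.
  139 = 3*44 + 7, so a_1 = 3.
  44 = 6*7 + 2, so a_2 = 6.
  7 = 3*2 + 1, so a_3 = 3.
  2 = 2*1 + 0, so a_4 = 2.
so x = [2; 3, 6, 3, 2].
Convergents (p_i = a_i*p_{i-1} + p_{i-2}, q_i = a_i*q_{i-1} + q_{i-2} with p_{-2}=0, p_{-1}=1, q_{-2}=1, q_{-1}=0), until the denominator exceeds 11:
  i=0: a_0=2, p_0 = 2*1 + 0 = 2, q_0 = 2*0 + 1 = 1.
  i=1: a_1=3, p_1 = 3*2 + 1 = 7, q_1 = 3*1 + 0 = 3.
  i=2: a_2=6, p_2 = 6*7 + 2 = 44, q_2 = 6*3 + 1 = 19.
q_2 = 19 > 11, so the last convergent with denominator <= 11 is p_1/q_1 = 7/3.
The closest fraction with denominator <= 11 is either p_1/q_1 or the intermediate fraction (k*p_1 + p_0)/(k*q_1 + q_0) with the largest k >= 1 whose denominator stays <= 11; these approach x as k grows, and every other convergent or intermediate fraction in range is farther away.
Largest k: floor((11 - q_0)/q_1) = floor((11 - 1)/3) = 3.
That gives (3*7 + 2)/(3*3 + 1) = 23/10.
Compare the errors: |x - 7/3| = |322*3 - 7*139|/(139*3) = 7/417, and |x - 23/10| = |322*10 - 23*139|/(139*10) = 23/1390.
Cross-multiplying, 23*417 = 9591 < 9730 = 7*1390, so 23/1390 is smaller: the intermediate fraction 23/10 is closer to x than 7/3.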